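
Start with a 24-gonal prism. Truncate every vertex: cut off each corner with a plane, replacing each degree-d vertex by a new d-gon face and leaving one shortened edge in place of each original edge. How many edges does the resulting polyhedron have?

216

The base solid has V = 48, E = 72, F = 26.
Truncation replaces each original edge-end by a new vertex, so V′ = 2E = 144.
Each original edge survives, and each old vertex of degree d contributes d new edges; summing degrees gives Σd = 2E, so E′ = E + 2E = 3E = 216.
Each original face survives and each original vertex becomes one new face: F′ = F + V = 74.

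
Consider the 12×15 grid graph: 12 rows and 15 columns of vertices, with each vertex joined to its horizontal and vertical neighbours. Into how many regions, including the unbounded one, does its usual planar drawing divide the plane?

155

The grid has V = 12·15 = 180 vertices and E = 12·14 + 15·11 = 333 edges.
F = 2 − V + E = 2 − 180 + 333 = 155.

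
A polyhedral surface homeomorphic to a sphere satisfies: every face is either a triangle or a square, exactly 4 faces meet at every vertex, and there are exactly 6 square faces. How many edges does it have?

Let x be the number of triangles; then F = 6 + x.
Edge–face incidences: 2E = 4·6 + 3·x = 24 + 3x.
Every vertex has degree 4, so 4V = 2E.
Euler: V − E + F = 2 ⇒ (2E)/4 − E + (6 + x) = 2.
Multiply by 8: 2·(2E) − 4·(2E) + 8·(6 + x) = 16, i.e. 48 + 8x − 2·(24 + 3x) = 16.
Collecting terms: 2x = 16, so x = 8.
Then 2E = 24 + 3·8 = 48, so E = 24, V = 2E/4 = 12, F = 6 + 8 = 14.

24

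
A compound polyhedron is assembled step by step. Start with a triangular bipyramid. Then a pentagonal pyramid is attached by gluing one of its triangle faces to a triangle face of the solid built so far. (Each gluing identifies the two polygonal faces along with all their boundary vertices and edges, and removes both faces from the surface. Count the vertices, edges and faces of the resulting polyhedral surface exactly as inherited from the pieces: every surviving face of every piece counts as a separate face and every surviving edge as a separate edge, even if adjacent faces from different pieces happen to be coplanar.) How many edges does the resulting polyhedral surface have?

A triangular bipyramid: V=5, E=9, F=6.
Attach a pentagonal pyramid (V=6, E=10, F=6) along a 3-gon: merge 3 vertices and 3 edges, delete both glued faces → V=8, E=16, F=10.
Check: V − E + F = 8 − 16 + 10 = 2.

16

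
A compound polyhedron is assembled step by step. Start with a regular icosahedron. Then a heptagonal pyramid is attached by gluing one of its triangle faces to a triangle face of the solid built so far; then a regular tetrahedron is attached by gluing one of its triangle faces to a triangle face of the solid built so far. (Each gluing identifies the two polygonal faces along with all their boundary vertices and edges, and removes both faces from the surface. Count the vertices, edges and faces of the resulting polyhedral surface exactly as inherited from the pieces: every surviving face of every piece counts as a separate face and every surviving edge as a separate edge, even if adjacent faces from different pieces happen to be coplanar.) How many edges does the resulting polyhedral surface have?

A regular icosahedron: V=12, E=30, F=20.
Attach a heptagonal pyramid (V=8, E=14, F=8) along a 3-gon: merge 3 vertices and 3 edges, delete both glued faces → V=17, E=41, F=26.
Attach a regular tetrahedron (V=4, E=6, F=4) along a 3-gon: merge 3 vertices and 3 edges, delete both glued faces → V=18, E=44, F=28.
Check: V − E + F = 18 − 44 + 28 = 2.

44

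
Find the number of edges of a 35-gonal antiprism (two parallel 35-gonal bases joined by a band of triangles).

An antiprism on an n-gon has two n-gon caps and 2n triangles: V = 2·35 = 70, E = 4·35 = 140, F = 2·35 + 2 = 72.
Check: V − E + F = 70 − 140 + 72 = 2.

140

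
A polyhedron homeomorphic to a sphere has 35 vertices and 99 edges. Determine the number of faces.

66

Here V − E + F = 2.
F = 2 − V + E = 2 − 35 + 99 = 66.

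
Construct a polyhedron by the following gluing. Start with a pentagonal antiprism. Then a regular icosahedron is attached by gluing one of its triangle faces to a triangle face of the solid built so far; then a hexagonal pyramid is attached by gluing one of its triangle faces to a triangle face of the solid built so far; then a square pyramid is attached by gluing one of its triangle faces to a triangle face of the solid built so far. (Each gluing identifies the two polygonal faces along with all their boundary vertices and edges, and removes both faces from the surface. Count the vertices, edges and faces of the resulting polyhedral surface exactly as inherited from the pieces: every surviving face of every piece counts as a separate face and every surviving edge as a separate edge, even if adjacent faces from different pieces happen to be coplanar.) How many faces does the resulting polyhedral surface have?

38

A pentagonal antiprism: V=10, E=20, F=12.
Attach a regular icosahedron (V=12, E=30, F=20) along a 3-gon: merge 3 vertices and 3 edges, delete both glued faces → V=19, E=47, F=30.
Attach a hexagonal pyramid (V=7, E=12, F=7) along a 3-gon: merge 3 vertices and 3 edges, delete both glued faces → V=23, E=56, F=35.
Attach a square pyramid (V=5, E=8, F=5) along a 3-gon: merge 3 vertices and 3 edges, delete both glued faces → V=25, E=61, F=38.
Check: V − E + F = 25 − 61 + 38 = 2.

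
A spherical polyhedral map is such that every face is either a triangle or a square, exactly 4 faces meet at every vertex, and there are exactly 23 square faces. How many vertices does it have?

29

Let x be the number of triangles; then F = 23 + x.
Edge–face incidences: 2E = 4·23 + 3·x = 92 + 3x.
Every vertex has degree 4, so 4V = 2E.
Euler: V − E + F = 2 ⇒ (2E)/4 − E + (23 + x) = 2.
Multiply by 8: 2·(2E) − 4·(2E) + 8·(23 + x) = 16, i.e. 184 + 8x − 2·(92 + 3x) = 16.
Collecting terms: 2x = 16, so x = 8.
Then 2E = 92 + 3·8 = 116, so E = 58, V = 2E/4 = 29, F = 23 + 8 = 31.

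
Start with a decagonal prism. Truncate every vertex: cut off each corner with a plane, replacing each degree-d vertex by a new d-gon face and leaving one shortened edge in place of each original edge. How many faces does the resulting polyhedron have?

The base solid has V = 20, E = 30, F = 12.
Truncation replaces each original edge-end by a new vertex, so V′ = 2E = 60.
Each original edge survives, and each old vertex of degree d contributes d new edges; summing degrees gives Σd = 2E, so E′ = E + 2E = 3E = 90.
Each original face survives and each original vertex becomes one new face: F′ = F + V = 32.

32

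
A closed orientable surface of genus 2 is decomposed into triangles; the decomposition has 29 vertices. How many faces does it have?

χ = 2 − 2·2 = -2, and every face is a triangle so 3F = 2E.
V − E + F = -2 with E = 3F/2 gives 29 − (3/2 − 1)·F = -2, so F = 62 and E = 93.

62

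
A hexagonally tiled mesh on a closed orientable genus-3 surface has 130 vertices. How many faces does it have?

67

χ = 2 − 2·3 = -4, and every face is a hexagon so 6F = 2E.
V − E + F = -4 with E = 6F/2 gives 130 − (6/2 − 1)·F = -4, so F = 67 and E = 201.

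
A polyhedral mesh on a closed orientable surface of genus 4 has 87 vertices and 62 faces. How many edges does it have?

155

For a closed orientable surface of genus 4, χ = 2 − 2·4 = -6.
E = V + F − (-6) = 87 + 62 − (-6) = 155.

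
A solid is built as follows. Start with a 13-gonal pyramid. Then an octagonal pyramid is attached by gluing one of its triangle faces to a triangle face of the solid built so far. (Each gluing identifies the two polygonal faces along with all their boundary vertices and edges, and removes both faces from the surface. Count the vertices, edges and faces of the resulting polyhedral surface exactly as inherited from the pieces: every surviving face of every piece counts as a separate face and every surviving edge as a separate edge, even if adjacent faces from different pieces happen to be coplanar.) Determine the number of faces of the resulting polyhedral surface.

A 13-gonal pyramid: V=14, E=26, F=14.
Attach an octagonal pyramid (V=9, E=16, F=9) along a 3-gon: merge 3 vertices and 3 edges, delete both glued faces → V=20, E=39, F=21.
Check: V − E + F = 20 − 39 + 21 = 2.

21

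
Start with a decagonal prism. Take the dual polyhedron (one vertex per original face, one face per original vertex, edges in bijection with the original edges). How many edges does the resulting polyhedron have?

30

The base solid has V = 20, E = 30, F = 12.
The dual swaps V and F and preserves E: V′ = F = 12, E′ = E = 30, F′ = V = 20.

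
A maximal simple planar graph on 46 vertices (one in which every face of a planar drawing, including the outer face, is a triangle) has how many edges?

132

In a plane triangulation 3F = 2E and V − E + F = 2, so E = 3V − 6 = 3·46 − 6 = 132.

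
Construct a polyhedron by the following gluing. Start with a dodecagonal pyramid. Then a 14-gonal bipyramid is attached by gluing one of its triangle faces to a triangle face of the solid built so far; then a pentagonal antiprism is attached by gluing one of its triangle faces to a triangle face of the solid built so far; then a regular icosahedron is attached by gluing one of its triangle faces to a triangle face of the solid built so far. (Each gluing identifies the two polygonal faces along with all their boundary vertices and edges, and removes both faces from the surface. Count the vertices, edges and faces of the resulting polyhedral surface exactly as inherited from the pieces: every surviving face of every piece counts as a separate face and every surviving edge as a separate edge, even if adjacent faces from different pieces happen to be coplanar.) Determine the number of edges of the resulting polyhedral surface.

A dodecagonal pyramid: V=13, E=24, F=13.
Attach a 14-gonal bipyramid (V=16, E=42, F=28) along a 3-gon: merge 3 vertices and 3 edges, delete both glued faces → V=26, E=63, F=39.
Attach a pentagonal antiprism (V=10, E=20, F=12) along a 3-gon: merge 3 vertices and 3 edges, delete both glued faces → V=33, E=80, F=49.
Attach a regular icosahedron (V=12, E=30, F=20) along a 3-gon: merge 3 vertices and 3 edges, delete both glued faces → V=42, E=107, F=67.
Check: V − E + F = 42 − 107 + 67 = 2.

107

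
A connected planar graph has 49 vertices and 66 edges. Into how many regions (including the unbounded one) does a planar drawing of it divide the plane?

Euler's formula for a connected plane graph: V − E + F = 2, so F = 2 − 49 + 66 = 19.

19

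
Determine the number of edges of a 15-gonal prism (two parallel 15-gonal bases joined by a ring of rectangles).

A prism on an n-gon has two n-gon bases and n rectangular sides: V = 2·15 = 30, E = 3·15 = 45, F = 15 + 2 = 17.

45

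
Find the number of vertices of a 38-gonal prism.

A prism on an n-gon has two n-gon bases and n rectangular sides: V = 2·38 = 76, E = 3·38 = 114, F = 38 + 2 = 40.

76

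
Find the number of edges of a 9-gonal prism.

27

A prism on an n-gon has two n-gon bases and n rectangular sides: V = 2·9 = 18, E = 3·9 = 27, F = 9 + 2 = 11.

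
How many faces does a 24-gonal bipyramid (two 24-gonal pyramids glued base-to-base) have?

48

A bipyramid over an n-gon has 2n triangular faces and n + 2 vertices: V = 24 + 2 = 26, E = 3·24 = 72, F = 2·24 = 48.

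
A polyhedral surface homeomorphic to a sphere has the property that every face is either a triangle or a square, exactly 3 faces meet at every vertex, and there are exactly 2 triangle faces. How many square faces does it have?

3

Let x be the number of squares; then F = 2 + x.
Edge–face incidences: 2E = 3·2 + 4·x = 6 + 4x.
Every vertex has degree 3, so 3V = 2E.
Euler: V − E + F = 2 ⇒ (2E)/3 − E + (2 + x) = 2.
Multiply by 6: 2·(2E) − 3·(2E) + 6·(2 + x) = 12, i.e. 12 + 6x − (6 + 4x) = 12.
Collecting terms: 2x + 6 = 12, so 2x = 6, so x = 3.
Then 2E = 6 + 4·3 = 18, so E = 9, V = 2E/3 = 6, F = 2 + 3 = 5.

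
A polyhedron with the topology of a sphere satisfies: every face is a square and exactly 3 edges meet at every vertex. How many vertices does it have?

Each face has 4 edges and each edge borders two faces, so 2E = 4F.
Each vertex has degree 3, so 3V = 2E and hence V = 4F/3.
Euler: V − E + F = 2 ⇒ (4F/3) − (4F/2) + F = 2.
Multiply by 6: (8 − 12 + 6)F = 12, i.e. 2F = 12.
So F = 6, E = 4·6/2 = 12, V = 4·6/3 = 8.

8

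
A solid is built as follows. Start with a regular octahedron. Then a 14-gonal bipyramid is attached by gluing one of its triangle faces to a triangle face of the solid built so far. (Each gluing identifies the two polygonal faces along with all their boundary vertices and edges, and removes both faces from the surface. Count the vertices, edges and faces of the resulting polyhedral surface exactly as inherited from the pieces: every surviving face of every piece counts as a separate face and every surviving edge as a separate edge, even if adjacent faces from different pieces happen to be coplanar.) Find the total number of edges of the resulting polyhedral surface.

51

A regular octahedron: V=6, E=12, F=8.
Attach a 14-gonal bipyramid (V=16, E=42, F=28) along a 3-gon: merge 3 vertices and 3 edges, delete both glued faces → V=19, E=51, F=34.
Check: V − E + F = 19 − 51 + 34 = 2.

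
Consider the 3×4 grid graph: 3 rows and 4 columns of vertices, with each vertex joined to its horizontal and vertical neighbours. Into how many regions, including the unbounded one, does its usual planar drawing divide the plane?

7

The grid has V = 3·4 = 12 vertices and E = 3·3 + 4·2 = 17 edges.
F = 2 − V + E = 2 − 12 + 17 = 7.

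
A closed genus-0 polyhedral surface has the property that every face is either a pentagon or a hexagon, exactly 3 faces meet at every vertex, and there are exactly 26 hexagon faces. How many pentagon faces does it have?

Let x be the number of pentagons; then F = 26 + x.
Edge–face incidences: 2E = 6·26 + 5·x = 156 + 5x.
Every vertex has degree 3, so 3V = 2E.
Euler: V − E + F = 2 ⇒ (2E)/3 − E + (26 + x) = 2.
Multiply by 6: 2·(2E) − 3·(2E) + 6·(26 + x) = 12, i.e. 156 + 6x − (156 + 5x) = 12.
Collecting terms: x = 12.
Then 2E = 156 + 5·12 = 216, so E = 108, V = 2E/3 = 72, F = 26 + 12 = 38.

12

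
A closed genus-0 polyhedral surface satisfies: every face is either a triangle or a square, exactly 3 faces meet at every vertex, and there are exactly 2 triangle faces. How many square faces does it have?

3

Let x be the number of squares; then F = 2 + x.
Edge–face incidences: 2E = 3·2 + 4·x = 6 + 4x.
Every vertex has degree 3, so 3V = 2E.
Euler: V − E + F = 2 ⇒ (2E)/3 − E + (2 + x) = 2.
Multiply by 6: 2·(2E) − 3·(2E) + 6·(2 + x) = 12, i.e. 12 + 6x − (6 + 4x) = 12.
Collecting terms: 2x + 6 = 12, so 2x = 6, so x = 3.
Then 2E = 6 + 4·3 = 18, so E = 9, V = 2E/3 = 6, F = 2 + 3 = 5.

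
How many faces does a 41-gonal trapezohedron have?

The n-trapezohedron (dual of the n-antiprism) has V = 2·41 + 2 = 84, E = 4·41 = 164, F = 2·41 = 82.

82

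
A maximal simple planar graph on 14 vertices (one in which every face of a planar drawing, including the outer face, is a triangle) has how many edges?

In a plane triangulation 3F = 2E and V − E + F = 2, so E = 3V − 6 = 3·14 − 6 = 36.

36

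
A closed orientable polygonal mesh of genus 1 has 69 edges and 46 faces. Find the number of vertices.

For a closed orientable surface of genus 1, χ = 2 − 2·1 = 0.
V = 0 + E − F = 0 + 69 − 46 = 23.

23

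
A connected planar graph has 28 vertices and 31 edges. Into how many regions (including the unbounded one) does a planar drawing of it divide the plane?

Euler's formula for a connected plane graph: V − E + F = 2, so F = 2 − 28 + 31 = 5.

5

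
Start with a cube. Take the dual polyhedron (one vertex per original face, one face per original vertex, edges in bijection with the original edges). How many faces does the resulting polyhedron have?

8

The base solid has V = 8, E = 12, F = 6.
The dual swaps V and F and preserves E: V′ = F = 6, E′ = E = 12, F′ = V = 8.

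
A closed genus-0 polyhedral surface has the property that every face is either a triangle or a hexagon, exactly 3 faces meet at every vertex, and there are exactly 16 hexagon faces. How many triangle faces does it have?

4

Let x be the number of triangles; then F = 16 + x.
Edge–face incidences: 2E = 6·16 + 3·x = 96 + 3x.
Every vertex has degree 3, so 3V = 2E.
Euler: V − E + F = 2 ⇒ (2E)/3 − E + (16 + x) = 2.
Multiply by 6: 2·(2E) − 3·(2E) + 6·(16 + x) = 12, i.e. 96 + 6x − (96 + 3x) = 12.
Collecting terms: 3x = 12, so x = 4.
Then 2E = 96 + 3·4 = 108, so E = 54, V = 2E/3 = 36, F = 16 + 4 = 20.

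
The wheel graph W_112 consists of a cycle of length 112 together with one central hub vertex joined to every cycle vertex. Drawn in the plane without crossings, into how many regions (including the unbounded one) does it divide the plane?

W_112 has V = 112 + 1 = 113 vertices and E = 2·112 = 224 edges.
By Euler's formula F = 2 − V + E = 2 − 113 + 224 = 113.

113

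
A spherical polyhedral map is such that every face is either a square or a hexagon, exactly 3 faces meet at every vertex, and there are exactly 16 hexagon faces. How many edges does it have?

Let x be the number of squares; then F = 16 + x.
Edge–face incidences: 2E = 6·16 + 4·x = 96 + 4x.
Every vertex has degree 3, so 3V = 2E.
Euler: V − E + F = 2 ⇒ (2E)/3 − E + (16 + x) = 2.
Multiply by 6: 2·(2E) − 3·(2E) + 6·(16 + x) = 12, i.e. 96 + 6x − (96 + 4x) = 12.
Collecting terms: 2x = 12, so x = 6.
Then 2E = 96 + 4·6 = 120, so E = 60, V = 2E/3 = 40, F = 16 + 6 = 22.

60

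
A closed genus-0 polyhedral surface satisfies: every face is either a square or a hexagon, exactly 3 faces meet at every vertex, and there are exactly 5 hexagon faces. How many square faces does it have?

6

Let x be the number of squares; then F = 5 + x.
Edge–face incidences: 2E = 6·5 + 4·x = 30 + 4x.
Every vertex has degree 3, so 3V = 2E.
Euler: V − E + F = 2 ⇒ (2E)/3 − E + (5 + x) = 2.
Multiply by 6: 2·(2E) − 3·(2E) + 6·(5 + x) = 12, i.e. 30 + 6x − (30 + 4x) = 12.
Collecting terms: 2x = 12, so x = 6.
Then 2E = 30 + 4·6 = 54, so E = 27, V = 2E/3 = 18, F = 5 + 6 = 11.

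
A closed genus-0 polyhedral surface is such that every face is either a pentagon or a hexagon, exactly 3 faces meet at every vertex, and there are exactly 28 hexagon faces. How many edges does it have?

114

Let x be the number of pentagons; then F = 28 + x.
Edge–face incidences: 2E = 6·28 + 5·x = 168 + 5x.
Every vertex has degree 3, so 3V = 2E.
Euler: V − E + F = 2 ⇒ (2E)/3 − E + (28 + x) = 2.
Multiply by 6: 2·(2E) − 3·(2E) + 6·(28 + x) = 12, i.e. 168 + 6x − (168 + 5x) = 12.
Collecting terms: x = 12.
Then 2E = 168 + 5·12 = 228, so E = 114, V = 2E/3 = 76, F = 28 + 12 = 40.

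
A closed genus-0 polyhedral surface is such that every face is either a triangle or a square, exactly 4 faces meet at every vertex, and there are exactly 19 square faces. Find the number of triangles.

Let x be the number of triangles; then F = 19 + x.
Edge–face incidences: 2E = 4·19 + 3·x = 76 + 3x.
Every vertex has degree 4, so 4V = 2E.
Euler: V − E + F = 2 ⇒ (2E)/4 − E + (19 + x) = 2.
Multiply by 8: 2·(2E) − 4·(2E) + 8·(19 + x) = 16, i.e. 152 + 8x − 2·(76 + 3x) = 16.
Collecting terms: 2x = 16, so x = 8.
Then 2E = 76 + 3·8 = 100, so E = 50, V = 2E/4 = 25, F = 19 + 8 = 27.

8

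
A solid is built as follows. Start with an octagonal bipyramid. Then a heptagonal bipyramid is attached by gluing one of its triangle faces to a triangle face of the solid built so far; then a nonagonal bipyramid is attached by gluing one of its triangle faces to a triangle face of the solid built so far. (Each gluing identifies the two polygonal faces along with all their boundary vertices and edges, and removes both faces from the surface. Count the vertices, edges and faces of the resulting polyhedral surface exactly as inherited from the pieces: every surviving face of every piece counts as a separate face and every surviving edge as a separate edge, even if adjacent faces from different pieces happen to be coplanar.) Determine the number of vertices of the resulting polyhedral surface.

An octagonal bipyramid: V=10, E=24, F=16.
Attach a heptagonal bipyramid (V=9, E=21, F=14) along a 3-gon: merge 3 vertices and 3 edges, delete both glued faces → V=16, E=42, F=28.
Attach a nonagonal bipyramid (V=11, E=27, F=18) along a 3-gon: merge 3 vertices and 3 edges, delete both glued faces → V=24, E=66, F=44.
Check: V − E + F = 24 − 66 + 44 = 2.

24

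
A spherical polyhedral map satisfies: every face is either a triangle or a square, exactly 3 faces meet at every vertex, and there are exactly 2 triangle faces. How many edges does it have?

Let x be the number of squares; then F = 2 + x.
Edge–face incidences: 2E = 3·2 + 4·x = 6 + 4x.
Every vertex has degree 3, so 3V = 2E.
Euler: V − E + F = 2 ⇒ (2E)/3 − E + (2 + x) = 2.
Multiply by 6: 2·(2E) − 3·(2E) + 6·(2 + x) = 12, i.e. 12 + 6x − (6 + 4x) = 12.
Collecting terms: 2x + 6 = 12, so 2x = 6, so x = 3.
Then 2E = 6 + 4·3 = 18, so E = 9, V = 2E/3 = 6, F = 2 + 3 = 5.

9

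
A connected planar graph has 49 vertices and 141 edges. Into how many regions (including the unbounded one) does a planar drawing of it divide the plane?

Euler's formula for a connected plane graph: V − E + F = 2, so F = 2 − 49 + 141 = 94.

94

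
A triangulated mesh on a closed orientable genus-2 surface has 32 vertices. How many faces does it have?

χ = 2 − 2·2 = -2, and every face is a triangle so 3F = 2E.
V − E + F = -2 with E = 3F/2 gives 32 − (3/2 − 1)·F = -2, so F = 68 and E = 102.

68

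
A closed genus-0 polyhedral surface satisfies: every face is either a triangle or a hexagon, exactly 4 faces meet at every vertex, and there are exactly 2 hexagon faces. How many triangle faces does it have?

Let x be the number of triangles; then F = 2 + x.
Edge–face incidences: 2E = 6·2 + 3·x = 12 + 3x.
Every vertex has degree 4, so 4V = 2E.
Euler: V − E + F = 2 ⇒ (2E)/4 − E + (2 + x) = 2.
Multiply by 8: 2·(2E) − 4·(2E) + 8·(2 + x) = 16, i.e. 16 + 8x − 2·(12 + 3x) = 16.
Collecting terms: 2x − 8 = 16, so 2x = 24, so x = 12.
Then 2E = 12 + 3·12 = 48, so E = 24, V = 2E/4 = 12, F = 2 + 12 = 14.

12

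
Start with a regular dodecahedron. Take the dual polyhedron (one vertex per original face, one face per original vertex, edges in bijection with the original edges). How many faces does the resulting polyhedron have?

The base solid has V = 20, E = 30, F = 12.
The dual swaps V and F and preserves E: V′ = F = 12, E′ = E = 30, F′ = V = 20.

20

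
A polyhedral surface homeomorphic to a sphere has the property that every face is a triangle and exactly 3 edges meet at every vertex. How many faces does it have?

4

Each face has 3 edges and each edge borders two faces, so 2E = 3F.
Each vertex has degree 3, so 3V = 2E and hence V = 3F/3.
Euler: V − E + F = 2 ⇒ (3F/3) − (3F/2) + F = 2.
Multiply by 6: (6 − 9 + 6)F = 12, i.e. 3F = 12.
So F = 4, E = 3·4/2 = 6, V = 3·4/3 = 4.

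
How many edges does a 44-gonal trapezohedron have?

176

The n-trapezohedron (dual of the n-antiprism) has V = 2·44 + 2 = 90, E = 4·44 = 176, F = 2·44 = 88.
Check: V − E + F = 90 − 176 + 88 = 2.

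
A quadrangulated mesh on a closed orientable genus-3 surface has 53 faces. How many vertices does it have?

χ = 2 − 2·3 = -4, and every face is a square so 4F = 2E.
E = 4·53/2 = 106. Then V = -4 + E − F = -4 + 106 − 53 = 49.

49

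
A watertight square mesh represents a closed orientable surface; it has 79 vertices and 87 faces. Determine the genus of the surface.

5

Every face is a square, so 2E = 4·87 = 348, giving E = 174.
χ = V − E + F = 79 − 174 + 87 = -8.
For a closed orientable surface χ = 2 − 2g, so g = (2 − (-8))/2 = 5.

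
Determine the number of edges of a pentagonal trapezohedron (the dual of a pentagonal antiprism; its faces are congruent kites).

20

The n-trapezohedron (dual of the n-antiprism) has V = 2·5 + 2 = 12, E = 4·5 = 20, F = 2·5 = 10.
Check: V − E + F = 12 − 20 + 10 = 2.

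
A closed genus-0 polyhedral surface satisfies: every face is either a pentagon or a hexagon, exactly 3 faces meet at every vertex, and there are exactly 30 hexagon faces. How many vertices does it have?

80

Let x be the number of pentagons; then F = 30 + x.
Edge–face incidences: 2E = 6·30 + 5·x = 180 + 5x.
Every vertex has degree 3, so 3V = 2E.
Euler: V − E + F = 2 ⇒ (2E)/3 − E + (30 + x) = 2.
Multiply by 6: 2·(2E) − 3·(2E) + 6·(30 + x) = 12, i.e. 180 + 6x − (180 + 5x) = 12.
Collecting terms: x = 12.
Then 2E = 180 + 5·12 = 240, so E = 120, V = 2E/3 = 80, F = 30 + 12 = 42.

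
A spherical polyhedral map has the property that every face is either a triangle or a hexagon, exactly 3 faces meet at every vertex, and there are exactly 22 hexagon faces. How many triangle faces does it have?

4

Let x be the number of triangles; then F = 22 + x.
Edge–face incidences: 2E = 6·22 + 3·x = 132 + 3x.
Every vertex has degree 3, so 3V = 2E.
Euler: V − E + F = 2 ⇒ (2E)/3 − E + (22 + x) = 2.
Multiply by 6: 2·(2E) − 3·(2E) + 6·(22 + x) = 12, i.e. 132 + 6x − (132 + 3x) = 12.
Collecting terms: 3x = 12, so x = 4.
Then 2E = 132 + 3·4 = 144, so E = 72, V = 2E/3 = 48, F = 22 + 4 = 26.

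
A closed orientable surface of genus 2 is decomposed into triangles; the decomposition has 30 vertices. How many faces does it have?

64

χ = 2 − 2·2 = -2, and every face is a triangle so 3F = 2E.
V − E + F = -2 with E = 3F/2 gives 30 − (3/2 − 1)·F = -2, so F = 64 and E = 96.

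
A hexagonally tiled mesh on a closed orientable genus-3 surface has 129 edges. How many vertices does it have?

χ = 2 − 2·3 = -4, and every face is a hexagon so 6F = 2E.
F = 2E/6 = 43. Then V = -4 + E − F = -4 + 129 − 43 = 82.

82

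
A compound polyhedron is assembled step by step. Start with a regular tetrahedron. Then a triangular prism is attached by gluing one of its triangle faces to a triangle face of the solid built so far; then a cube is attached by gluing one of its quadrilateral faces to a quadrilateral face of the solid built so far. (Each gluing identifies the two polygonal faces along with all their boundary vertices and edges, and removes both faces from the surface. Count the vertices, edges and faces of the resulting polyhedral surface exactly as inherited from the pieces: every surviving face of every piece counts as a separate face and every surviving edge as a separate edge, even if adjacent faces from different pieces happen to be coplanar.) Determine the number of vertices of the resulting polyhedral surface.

11

A regular tetrahedron: V=4, E=6, F=4.
Attach a triangular prism (V=6, E=9, F=5) along a 3-gon: merge 3 vertices and 3 edges, delete both glued faces → V=7, E=12, F=7.
Attach a cube (V=8, E=12, F=6) along a 4-gon: merge 4 vertices and 4 edges, delete both glued faces → V=11, E=20, F=11.
Check: V − E + F = 11 − 20 + 11 = 2.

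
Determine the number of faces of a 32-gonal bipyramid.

A bipyramid over an n-gon has 2n triangular faces and n + 2 vertices: V = 32 + 2 = 34, E = 3·32 = 96, F = 2·32 = 64.

64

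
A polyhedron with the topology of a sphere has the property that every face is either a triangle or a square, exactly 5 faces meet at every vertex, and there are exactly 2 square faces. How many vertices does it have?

Let x be the number of triangles; then F = 2 + x.
Edge–face incidences: 2E = 4·2 + 3·x = 8 + 3x.
Every vertex has degree 5, so 5V = 2E.
Euler: V − E + F = 2 ⇒ (2E)/5 − E + (2 + x) = 2.
Multiply by 10: 2·(2E) − 5·(2E) + 10·(2 + x) = 20, i.e. 20 + 10x − 3·(8 + 3x) = 20.
Collecting terms: x − 4 = 20, so x = 24.
Then 2E = 8 + 3·24 = 80, so E = 40, V = 2E/5 = 16, F = 2 + 24 = 26.

16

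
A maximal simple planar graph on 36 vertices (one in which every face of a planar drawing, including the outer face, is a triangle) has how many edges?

102

In a plane triangulation 3F = 2E and V − E + F = 2, so E = 3V − 6 = 3·36 − 6 = 102.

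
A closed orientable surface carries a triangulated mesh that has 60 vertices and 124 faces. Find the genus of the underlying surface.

Every face is a triangle, so 2E = 3·124 = 372, giving E = 186.
χ = V − E + F = 60 − 186 + 124 = -2.
For a closed orientable surface χ = 2 − 2g, so g = (2 − (-2))/2 = 2.

2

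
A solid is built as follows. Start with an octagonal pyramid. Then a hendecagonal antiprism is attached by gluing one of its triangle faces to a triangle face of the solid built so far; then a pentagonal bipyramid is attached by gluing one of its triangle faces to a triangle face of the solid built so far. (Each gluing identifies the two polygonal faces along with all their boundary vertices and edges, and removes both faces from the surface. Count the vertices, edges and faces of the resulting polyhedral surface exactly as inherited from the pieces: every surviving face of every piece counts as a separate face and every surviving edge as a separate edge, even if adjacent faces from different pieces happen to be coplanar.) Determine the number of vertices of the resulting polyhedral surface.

32

An octagonal pyramid: V=9, E=16, F=9.
Attach a hendecagonal antiprism (V=22, E=44, F=24) along a 3-gon: merge 3 vertices and 3 edges, delete both glued faces → V=28, E=57, F=31.
Attach a pentagonal bipyramid (V=7, E=15, F=10) along a 3-gon: merge 3 vertices and 3 edges, delete both glued faces → V=32, E=69, F=39.
Check: V − E + F = 32 − 69 + 39 = 2.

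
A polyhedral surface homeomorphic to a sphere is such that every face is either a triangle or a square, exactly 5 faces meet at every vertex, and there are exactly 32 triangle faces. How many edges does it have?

Let x be the number of squares; then F = 32 + x.
Edge–face incidences: 2E = 3·32 + 4·x = 96 + 4x.
Every vertex has degree 5, so 5V = 2E.
Euler: V − E + F = 2 ⇒ (2E)/5 − E + (32 + x) = 2.
Multiply by 10: 2·(2E) − 5·(2E) + 10·(32 + x) = 20, i.e. 320 + 10x − 3·(96 + 4x) = 20.
Collecting terms: −2x + 32 = 20, so −2x = −12, so x = 6.
Then 2E = 96 + 4·6 = 120, so E = 60, V = 2E/5 = 24, F = 32 + 6 = 38.

60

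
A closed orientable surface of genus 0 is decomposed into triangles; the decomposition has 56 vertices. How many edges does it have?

χ = 2 − 2·0 = 2, and every face is a triangle so 3F = 2E.
V − E + F = 2 with E = 3F/2 gives 56 − (3/2 − 1)·F = 2, so F = 108 and E = 162.

162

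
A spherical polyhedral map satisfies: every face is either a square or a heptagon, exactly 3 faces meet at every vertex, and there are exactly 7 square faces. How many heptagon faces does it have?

2

Let x be the number of heptagons; then F = 7 + x.
Edge–face incidences: 2E = 4·7 + 7·x = 28 + 7x.
Every vertex has degree 3, so 3V = 2E.
Euler: V − E + F = 2 ⇒ (2E)/3 − E + (7 + x) = 2.
Multiply by 6: 2·(2E) − 3·(2E) + 6·(7 + x) = 12, i.e. 42 + 6x − (28 + 7x) = 12.
Collecting terms: −x + 14 = 12, so −x = −2, so x = 2.
Then 2E = 28 + 7·2 = 42, so E = 21, V = 2E/3 = 14, F = 7 + 2 = 9.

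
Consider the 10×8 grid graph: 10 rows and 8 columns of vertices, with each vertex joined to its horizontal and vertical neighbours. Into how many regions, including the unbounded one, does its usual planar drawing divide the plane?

64

The grid has V = 10·8 = 80 vertices and E = 10·7 + 8·9 = 142 edges.
F = 2 − V + E = 2 − 80 + 142 = 64.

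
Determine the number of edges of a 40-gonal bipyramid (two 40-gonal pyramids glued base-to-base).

A bipyramid over an n-gon has 2n triangular faces and n + 2 vertices: V = 40 + 2 = 42, E = 3·40 = 120, F = 2·40 = 80.
Check: V − E + F = 42 − 120 + 80 = 2.

120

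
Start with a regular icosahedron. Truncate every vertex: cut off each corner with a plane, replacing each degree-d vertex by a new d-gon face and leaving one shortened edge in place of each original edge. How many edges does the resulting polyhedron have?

The base solid has V = 12, E = 30, F = 20.
Truncation replaces each original edge-end by a new vertex, so V′ = 2E = 60.
Each original edge survives, and each old vertex of degree d contributes d new edges; summing degrees gives Σd = 2E, so E′ = E + 2E = 3E = 90.
Each original face survives and each original vertex becomes one new face: F′ = F + V = 32.

90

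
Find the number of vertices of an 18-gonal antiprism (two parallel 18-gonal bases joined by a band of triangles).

An antiprism on an n-gon has two n-gon caps and 2n triangles: V = 2·18 = 36, E = 4·18 = 72, F = 2·18 + 2 = 38.

36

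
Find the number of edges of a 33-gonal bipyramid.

A bipyramid over an n-gon has 2n triangular faces and n + 2 vertices: V = 33 + 2 = 35, E = 3·33 = 99, F = 2·33 = 66.

99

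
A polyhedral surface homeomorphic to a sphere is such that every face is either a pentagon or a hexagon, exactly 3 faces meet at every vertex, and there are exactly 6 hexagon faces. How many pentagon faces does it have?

12

Let x be the number of pentagons; then F = 6 + x.
Edge–face incidences: 2E = 6·6 + 5·x = 36 + 5x.
Every vertex has degree 3, so 3V = 2E.
Euler: V − E + F = 2 ⇒ (2E)/3 − E + (6 + x) = 2.
Multiply by 6: 2·(2E) − 3·(2E) + 6·(6 + x) = 12, i.e. 36 + 6x − (36 + 5x) = 12.
Collecting terms: x = 12.
Then 2E = 36 + 5·12 = 96, so E = 48, V = 2E/3 = 32, F = 6 + 12 = 18.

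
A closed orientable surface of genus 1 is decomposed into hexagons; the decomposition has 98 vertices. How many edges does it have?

χ = 2 − 2·1 = 0, and every face is a hexagon so 6F = 2E.
V − E + F = 0 with E = 6F/2 gives 98 − (6/2 − 1)·F = 0, so F = 49 and E = 147.

147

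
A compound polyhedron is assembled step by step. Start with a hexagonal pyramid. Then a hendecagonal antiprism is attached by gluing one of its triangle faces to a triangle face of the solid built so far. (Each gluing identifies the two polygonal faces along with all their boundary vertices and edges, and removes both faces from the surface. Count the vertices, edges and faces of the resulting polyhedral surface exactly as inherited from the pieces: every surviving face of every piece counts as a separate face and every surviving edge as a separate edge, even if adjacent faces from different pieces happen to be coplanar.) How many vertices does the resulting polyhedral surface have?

26

A hexagonal pyramid: V=7, E=12, F=7.
Attach a hendecagonal antiprism (V=22, E=44, F=24) along a 3-gon: merge 3 vertices and 3 edges, delete both glued faces → V=26, E=53, F=29.
Check: V − E + F = 26 − 53 + 29 = 2.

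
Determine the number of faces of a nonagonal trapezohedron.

18

The n-trapezohedron (dual of the n-antiprism) has V = 2·9 + 2 = 20, E = 4·9 = 36, F = 2·9 = 18.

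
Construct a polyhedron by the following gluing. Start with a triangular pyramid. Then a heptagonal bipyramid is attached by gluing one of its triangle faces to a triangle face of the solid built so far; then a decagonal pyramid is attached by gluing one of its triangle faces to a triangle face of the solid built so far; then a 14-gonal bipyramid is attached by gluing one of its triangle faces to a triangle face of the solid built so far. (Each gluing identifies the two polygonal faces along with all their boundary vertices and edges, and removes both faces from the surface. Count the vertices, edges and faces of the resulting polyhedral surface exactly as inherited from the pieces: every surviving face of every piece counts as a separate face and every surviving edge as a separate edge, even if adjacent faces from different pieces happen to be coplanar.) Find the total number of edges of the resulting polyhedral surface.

A triangular pyramid: V=4, E=6, F=4.
Attach a heptagonal bipyramid (V=9, E=21, F=14) along a 3-gon: merge 3 vertices and 3 edges, delete both glued faces → V=10, E=24, F=16.
Attach a decagonal pyramid (V=11, E=20, F=11) along a 3-gon: merge 3 vertices and 3 edges, delete both glued faces → V=18, E=41, F=25.
Attach a 14-gonal bipyramid (V=16, E=42, F=28) along a 3-gon: merge 3 vertices and 3 edges, delete both glued faces → V=31, E=80, F=51.
Check: V − E + F = 31 − 80 + 51 = 2.

80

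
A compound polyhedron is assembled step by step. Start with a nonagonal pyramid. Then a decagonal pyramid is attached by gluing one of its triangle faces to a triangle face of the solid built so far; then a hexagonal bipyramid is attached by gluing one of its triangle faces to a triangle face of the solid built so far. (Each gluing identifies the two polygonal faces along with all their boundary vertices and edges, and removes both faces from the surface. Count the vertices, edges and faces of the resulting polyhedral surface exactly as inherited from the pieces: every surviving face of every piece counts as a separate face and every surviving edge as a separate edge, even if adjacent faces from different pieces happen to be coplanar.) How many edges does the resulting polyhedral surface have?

50

A nonagonal pyramid: V=10, E=18, F=10.
Attach a decagonal pyramid (V=11, E=20, F=11) along a 3-gon: merge 3 vertices and 3 edges, delete both glued faces → V=18, E=35, F=19.
Attach a hexagonal bipyramid (V=8, E=18, F=12) along a 3-gon: merge 3 vertices and 3 edges, delete both glued faces → V=23, E=50, F=29.
Check: V − E + F = 23 − 50 + 29 = 2.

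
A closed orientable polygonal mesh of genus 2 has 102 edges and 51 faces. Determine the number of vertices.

49

For a closed orientable surface of genus 2, χ = 2 − 2·2 = -2.
V = -2 + E − F = -2 + 102 − 51 = 49.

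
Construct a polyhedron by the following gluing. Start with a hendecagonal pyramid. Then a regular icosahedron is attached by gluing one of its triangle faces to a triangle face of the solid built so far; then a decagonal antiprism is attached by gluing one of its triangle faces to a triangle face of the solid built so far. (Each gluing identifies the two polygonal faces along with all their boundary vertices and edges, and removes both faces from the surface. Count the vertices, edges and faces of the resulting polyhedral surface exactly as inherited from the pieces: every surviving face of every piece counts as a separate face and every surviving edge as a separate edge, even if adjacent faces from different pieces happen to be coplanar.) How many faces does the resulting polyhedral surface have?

A hendecagonal pyramid: V=12, E=22, F=12.
Attach a regular icosahedron (V=12, E=30, F=20) along a 3-gon: merge 3 vertices and 3 edges, delete both glued faces → V=21, E=49, F=30.
Attach a decagonal antiprism (V=20, E=40, F=22) along a 3-gon: merge 3 vertices and 3 edges, delete both glued faces → V=38, E=86, F=50.
Check: V − E + F = 38 − 86 + 50 = 2.

50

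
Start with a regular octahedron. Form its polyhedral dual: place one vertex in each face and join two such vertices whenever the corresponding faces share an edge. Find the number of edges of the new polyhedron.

The base solid has V = 6, E = 12, F = 8.
The dual swaps V and F and preserves E: V′ = F = 8, E′ = E = 12, F′ = V = 6.

12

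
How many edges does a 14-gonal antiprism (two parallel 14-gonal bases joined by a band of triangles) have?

An antiprism on an n-gon has two n-gon caps and 2n triangles: V = 2·14 = 28, E = 4·14 = 56, F = 2·14 + 2 = 30.

56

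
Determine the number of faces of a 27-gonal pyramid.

A pyramid on an n-gon base has one n-gon and n triangles: V = 27 + 1 = 28, E = 2·27 = 54, F = 27 + 1 = 28.
Check: V − E + F = 28 − 54 + 28 = 2.

28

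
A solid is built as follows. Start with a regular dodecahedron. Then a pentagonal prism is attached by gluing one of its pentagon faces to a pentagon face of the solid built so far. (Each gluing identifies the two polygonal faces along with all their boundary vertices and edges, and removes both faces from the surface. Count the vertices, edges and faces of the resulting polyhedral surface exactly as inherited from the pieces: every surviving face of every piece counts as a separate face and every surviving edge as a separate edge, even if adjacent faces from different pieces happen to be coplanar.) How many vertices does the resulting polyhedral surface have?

25

A regular dodecahedron: V=20, E=30, F=12.
Attach a pentagonal prism (V=10, E=15, F=7) along a 5-gon: merge 5 vertices and 5 edges, delete both glued faces → V=25, E=40, F=17.
Check: V − E + F = 25 − 40 + 17 = 2.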